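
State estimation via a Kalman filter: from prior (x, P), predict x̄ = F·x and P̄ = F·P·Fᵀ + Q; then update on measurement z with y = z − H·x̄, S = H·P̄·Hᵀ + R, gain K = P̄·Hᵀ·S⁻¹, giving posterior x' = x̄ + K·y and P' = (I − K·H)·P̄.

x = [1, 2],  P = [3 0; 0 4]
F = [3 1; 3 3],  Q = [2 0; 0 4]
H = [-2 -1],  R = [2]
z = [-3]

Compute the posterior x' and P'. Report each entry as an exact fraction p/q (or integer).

x̄ = F·x = [5, 9]
P̄ = F·P·Fᵀ + Q = [33 39; 39 67]
y = z − H·x̄ = [16]
S = H·P̄·Hᵀ + R = [357]
K = P̄·Hᵀ·S⁻¹ = [-5/17; -145/357]
x' = x̄ + K·y = [5/17, 893/357]
P' = (I − K·H)·P̄ = [36/17 -62/17; -62/17 2894/357]

x' = [5/17, 893/357]
P' = [36/17 -62/17; -62/17 2894/357]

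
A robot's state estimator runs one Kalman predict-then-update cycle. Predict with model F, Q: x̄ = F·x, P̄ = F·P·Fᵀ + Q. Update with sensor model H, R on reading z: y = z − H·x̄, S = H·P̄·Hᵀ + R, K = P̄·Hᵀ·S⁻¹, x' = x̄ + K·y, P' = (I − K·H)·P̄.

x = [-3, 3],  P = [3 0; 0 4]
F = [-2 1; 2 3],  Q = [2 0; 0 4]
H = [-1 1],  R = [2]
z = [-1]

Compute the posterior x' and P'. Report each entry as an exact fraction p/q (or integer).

x̄ = F·x = [9, 3]
P̄ = F·P·Fᵀ + Q = [18 0; 0 52]
y = z − H·x̄ = [5]
S = H·P̄·Hᵀ + R = [72]
K = P̄·Hᵀ·S⁻¹ = [-1/4; 13/18]
x' = x̄ + K·y = [31/4, 119/18]
P' = (I − K·H)·P̄ = [27/2 13; 13 130/9]

x' = [31/4, 119/18]
P' = [27/2 13; 13 130/9]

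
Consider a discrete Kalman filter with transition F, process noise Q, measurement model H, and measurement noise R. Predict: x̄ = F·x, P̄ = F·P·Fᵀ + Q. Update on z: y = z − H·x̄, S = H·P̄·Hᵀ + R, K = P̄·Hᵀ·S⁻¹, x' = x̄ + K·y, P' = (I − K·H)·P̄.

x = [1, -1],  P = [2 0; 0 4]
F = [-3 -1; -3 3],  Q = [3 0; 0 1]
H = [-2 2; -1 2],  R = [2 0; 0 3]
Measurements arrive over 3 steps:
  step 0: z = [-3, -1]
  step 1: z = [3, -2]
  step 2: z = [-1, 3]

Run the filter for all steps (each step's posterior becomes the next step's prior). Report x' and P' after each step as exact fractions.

step 0: x̄ = F·x = [-2, -6]
step 0: P̄ = F·P·Fᵀ + Q = [25 6; 6 55]
step 0: y = z − H·x̄ = [5, 9]
step 0: S = H·P̄·Hᵀ + R = [274 234; 234 224]
step 0: K = P̄·Hᵀ·S⁻¹ = [-547/662 533/662; -596/1655 1391/1655]
step 0: x' = x̄ + K·y = [369/331, -391/1655]
step 0: P' = (I − K·H)·P̄ = [2693/662 1073/331; 1073/331 4769/1655]
step 1: x̄ = F·x = [-5144/1655, -6708/1655]
step 1: P̄ = F·P·Fᵀ + Q = [205033/3310 28191/3310; 28191/3310 17197/3310]
step 1: y = z − H·x̄ = [8093/1655, 4962/1655]
step 1: S = H·P̄·Hᵀ + R = [335006/1655 154854/1655; 154854/1655 170987/3310]
step 1: K = P̄·Hᵀ·S⁻¹ = [-2180810/2816359 214519/402337; -858124/2816359 236641/402337]
step 1: x' = x̄ + K·y = [-14915736/2816359, -10644982/2816359]
step 1: P' = (I − K·H)·P̄ = [8866519/2816359 6685709/2816359; 6685709/2816359 5827585/2816359]
step 2: x̄ = F·x = [7913170/402337, 12812262/2816359]
step 2: P̄ = F·P·Fᵀ + Q = [19169941/402337 3171666/402337; 3171666/402337 14720533/2816359]
step 2: y = z − H·x̄ = [82343497/2816359, 38216743/2816359]
step 2: S = H·P̄·Hᵀ + R = [423659902/2816359 194051334/2816359; 194051334/2816359 112714148/2816359]
step 2: K = P̄·Hᵀ·S⁻¹ = [-1388690681/1792481830 962940643/1792481830; -54880684/179248183 105996631/179248183]
step 2: x' = x̄ + K·y = [3859646844/896240915, 649190409/179248183]
step 2: P' = (I − K·H)·P̄ = [5666203291/1792481830 427751261/179248183; 427751261/179248183 372870577/179248183]

step 0: x' = [369/331, -391/1655], P' = [2693/662 1073/331; 1073/331 4769/1655]
step 1: x' = [-14915736/2816359, -10644982/2816359], P' = [8866519/2816359 6685709/2816359; 6685709/2816359 5827585/2816359]
step 2: x' = [3859646844/896240915, 649190409/179248183], P' = [5666203291/1792481830 427751261/179248183; 427751261/179248183 372870577/179248183]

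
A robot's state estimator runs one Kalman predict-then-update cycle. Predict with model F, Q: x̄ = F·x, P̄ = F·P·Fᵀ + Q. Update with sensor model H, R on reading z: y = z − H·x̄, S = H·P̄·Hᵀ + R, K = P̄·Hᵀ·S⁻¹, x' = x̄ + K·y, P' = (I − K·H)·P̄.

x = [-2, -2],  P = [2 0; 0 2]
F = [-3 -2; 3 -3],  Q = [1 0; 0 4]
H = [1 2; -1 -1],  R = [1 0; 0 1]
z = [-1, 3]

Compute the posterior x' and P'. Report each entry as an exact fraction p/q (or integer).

x' = [-1156/421, 832/1263]
P' = [1749/421 -1046/421; -1046/421 2128/1263]

x̄ = F·x = [10, 0]
P̄ = F·P·Fᵀ + Q = [27 -6; -6 40]
y = z − H·x̄ = [-11, 13]
S = H·P̄·Hᵀ + R = [164 -89; -89 56]
K = P̄·Hᵀ·S⁻¹ = [-343/421 -703/421; 1118/1263 1010/1263]
x' = x̄ + K·y = [-1156/421, 832/1263]
P' = (I − K·H)·P̄ = [1749/421 -1046/421; -1046/421 2128/1263]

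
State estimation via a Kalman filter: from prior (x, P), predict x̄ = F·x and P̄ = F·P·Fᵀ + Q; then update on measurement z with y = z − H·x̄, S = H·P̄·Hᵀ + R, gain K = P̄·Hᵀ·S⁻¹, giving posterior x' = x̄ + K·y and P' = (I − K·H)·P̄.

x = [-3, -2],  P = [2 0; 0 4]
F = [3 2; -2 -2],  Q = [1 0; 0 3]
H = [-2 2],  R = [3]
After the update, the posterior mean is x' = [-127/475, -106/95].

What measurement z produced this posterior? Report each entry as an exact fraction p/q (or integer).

z = [-2]

x̄ = F·x = [-13, 10]
P̄ = F·P·Fᵀ + Q = [35 -28; -28 27]
S = H·P̄·Hᵀ + R = [475]
K = P̄·Hᵀ·S⁻¹ = [-126/475; 22/95]
x' − x̄ = [6048/475, -1056/95] = K·y
y = (KᵀK)⁻¹·Kᵀ·(x' − x̄) = [-48]
z = y + H·x̄ = [-48] + [46] = [-2]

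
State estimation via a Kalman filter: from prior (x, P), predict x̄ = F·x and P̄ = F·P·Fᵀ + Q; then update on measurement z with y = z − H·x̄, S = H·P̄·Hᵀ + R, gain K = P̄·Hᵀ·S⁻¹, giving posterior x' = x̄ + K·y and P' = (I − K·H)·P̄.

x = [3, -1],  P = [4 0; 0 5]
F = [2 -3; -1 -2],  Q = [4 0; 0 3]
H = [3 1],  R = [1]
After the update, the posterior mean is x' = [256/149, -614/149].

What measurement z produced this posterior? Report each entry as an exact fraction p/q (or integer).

x̄ = F·x = [9, -1]
P̄ = F·P·Fᵀ + Q = [65 22; 22 27]
S = H·P̄·Hᵀ + R = [745]
K = P̄·Hᵀ·S⁻¹ = [217/745; 93/745]
x' − x̄ = [-1085/149, -465/149] = K·y
y = (KᵀK)⁻¹·Kᵀ·(x' − x̄) = [-25]
z = y + H·x̄ = [-25] + [26] = [1]

z = [1]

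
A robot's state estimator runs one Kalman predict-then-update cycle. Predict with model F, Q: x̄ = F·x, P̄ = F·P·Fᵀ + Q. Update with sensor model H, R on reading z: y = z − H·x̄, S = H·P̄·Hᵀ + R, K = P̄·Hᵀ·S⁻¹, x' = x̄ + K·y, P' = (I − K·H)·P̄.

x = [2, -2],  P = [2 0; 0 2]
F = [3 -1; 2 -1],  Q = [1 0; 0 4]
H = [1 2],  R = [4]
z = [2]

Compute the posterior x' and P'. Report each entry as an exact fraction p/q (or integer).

x' = [214/137, 66/137]
P' = [476/137 -140/137; -140/137 154/137]

x̄ = F·x = [8, 6]
P̄ = F·P·Fᵀ + Q = [21 14; 14 14]
y = z − H·x̄ = [-18]
S = H·P̄·Hᵀ + R = [137]
K = P̄·Hᵀ·S⁻¹ = [49/137; 42/137]
x' = x̄ + K·y = [214/137, 66/137]
P' = (I − K·H)·P̄ = [476/137 -140/137; -140/137 154/137]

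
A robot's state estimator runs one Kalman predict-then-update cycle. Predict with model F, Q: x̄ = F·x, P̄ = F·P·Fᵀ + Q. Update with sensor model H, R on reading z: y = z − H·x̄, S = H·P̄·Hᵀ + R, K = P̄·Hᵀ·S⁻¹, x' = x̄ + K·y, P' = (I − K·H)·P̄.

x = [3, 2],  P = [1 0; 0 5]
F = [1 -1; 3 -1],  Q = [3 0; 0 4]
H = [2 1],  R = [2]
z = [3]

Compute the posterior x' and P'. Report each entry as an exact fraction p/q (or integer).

x̄ = F·x = [1, 7]
P̄ = F·P·Fᵀ + Q = [9 8; 8 18]
y = z − H·x̄ = [-6]
S = H·P̄·Hᵀ + R = [88]
K = P̄·Hᵀ·S⁻¹ = [13/44; 17/44]
x' = x̄ + K·y = [-17/22, 103/22]
P' = (I − K·H)·P̄ = [29/22 -45/22; -45/22 107/22]

x' = [-17/22, 103/22]
P' = [29/22 -45/22; -45/22 107/22]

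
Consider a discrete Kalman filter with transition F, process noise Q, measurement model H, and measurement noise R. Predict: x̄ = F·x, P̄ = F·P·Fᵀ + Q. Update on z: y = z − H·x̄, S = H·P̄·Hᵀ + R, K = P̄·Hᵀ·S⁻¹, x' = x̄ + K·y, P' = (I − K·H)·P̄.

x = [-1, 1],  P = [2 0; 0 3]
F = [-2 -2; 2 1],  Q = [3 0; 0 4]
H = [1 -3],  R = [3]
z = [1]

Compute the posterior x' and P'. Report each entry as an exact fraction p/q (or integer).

x' = [-26/49, -127/245]
P' = [282/49 81/49; 81/49 194/245]

x̄ = F·x = [0, -1]
P̄ = F·P·Fᵀ + Q = [23 -14; -14 15]
y = z − H·x̄ = [-2]
S = H·P̄·Hᵀ + R = [245]
K = P̄·Hᵀ·S⁻¹ = [13/49; -59/245]
x' = x̄ + K·y = [-26/49, -127/245]
P' = (I − K·H)·P̄ = [282/49 81/49; 81/49 194/245]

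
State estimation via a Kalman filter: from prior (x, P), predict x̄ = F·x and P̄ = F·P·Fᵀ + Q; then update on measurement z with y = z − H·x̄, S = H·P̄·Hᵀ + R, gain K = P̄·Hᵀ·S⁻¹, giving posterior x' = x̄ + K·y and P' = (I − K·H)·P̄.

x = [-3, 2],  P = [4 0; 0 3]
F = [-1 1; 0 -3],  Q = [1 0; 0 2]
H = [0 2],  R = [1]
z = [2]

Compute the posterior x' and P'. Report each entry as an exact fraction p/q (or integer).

x' = [37/13, 110/117]
P' = [68/13 -1/13; -1/13 29/117]

x̄ = F·x = [5, -6]
P̄ = F·P·Fᵀ + Q = [8 -9; -9 29]
y = z − H·x̄ = [14]
S = H·P̄·Hᵀ + R = [117]
K = P̄·Hᵀ·S⁻¹ = [-2/13; 58/117]
x' = x̄ + K·y = [37/13, 110/117]
P' = (I − K·H)·P̄ = [68/13 -1/13; -1/13 29/117]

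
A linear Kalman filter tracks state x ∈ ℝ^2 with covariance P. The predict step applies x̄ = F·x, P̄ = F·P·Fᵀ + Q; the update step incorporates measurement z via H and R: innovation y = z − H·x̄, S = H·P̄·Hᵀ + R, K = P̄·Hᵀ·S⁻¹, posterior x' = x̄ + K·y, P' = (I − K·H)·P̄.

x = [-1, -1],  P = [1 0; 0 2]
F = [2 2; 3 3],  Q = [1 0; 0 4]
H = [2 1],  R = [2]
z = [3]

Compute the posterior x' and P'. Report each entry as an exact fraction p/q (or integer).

x' = [120/157, 197/157]
P' = [105/157 -122/157; -122/157 378/157]

x̄ = F·x = [-4, -6]
P̄ = F·P·Fᵀ + Q = [13 18; 18 31]
y = z − H·x̄ = [17]
S = H·P̄·Hᵀ + R = [157]
K = P̄·Hᵀ·S⁻¹ = [44/157; 67/157]
x' = x̄ + K·y = [120/157, 197/157]
P' = (I − K·H)·P̄ = [105/157 -122/157; -122/157 378/157]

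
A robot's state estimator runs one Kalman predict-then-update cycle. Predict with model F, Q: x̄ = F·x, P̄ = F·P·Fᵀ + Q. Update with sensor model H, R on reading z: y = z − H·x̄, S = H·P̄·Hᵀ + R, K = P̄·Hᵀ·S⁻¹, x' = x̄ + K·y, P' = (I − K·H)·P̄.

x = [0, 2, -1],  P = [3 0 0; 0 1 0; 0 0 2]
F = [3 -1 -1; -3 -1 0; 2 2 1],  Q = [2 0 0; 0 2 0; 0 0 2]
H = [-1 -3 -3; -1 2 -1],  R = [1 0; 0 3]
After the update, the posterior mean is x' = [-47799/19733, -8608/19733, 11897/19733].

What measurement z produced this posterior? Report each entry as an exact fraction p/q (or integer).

x̄ = F·x = [-1, -2, 3]
P̄ = F·P·Fᵀ + Q = [32 -26 14; -26 30 -20; 14 -20 20]
S = H·P̄·Hᵀ + R = [51 2; 2 387]
K = P̄·Hᵀ·S⁻¹ = [1744/19733 -5006/19733; -1760/19733 5414/19733; -5270/19733 -3746/19733]
x' − x̄ = [-28066/19733, 30858/19733, -47302/19733] = K·y
y = (KᵀK)⁻¹·Kᵀ·(x' − x̄) = [4, 7]
z = y + H·x̄ = [4, 7] + [-2, -6] = [2, 1]

z = [2, 1]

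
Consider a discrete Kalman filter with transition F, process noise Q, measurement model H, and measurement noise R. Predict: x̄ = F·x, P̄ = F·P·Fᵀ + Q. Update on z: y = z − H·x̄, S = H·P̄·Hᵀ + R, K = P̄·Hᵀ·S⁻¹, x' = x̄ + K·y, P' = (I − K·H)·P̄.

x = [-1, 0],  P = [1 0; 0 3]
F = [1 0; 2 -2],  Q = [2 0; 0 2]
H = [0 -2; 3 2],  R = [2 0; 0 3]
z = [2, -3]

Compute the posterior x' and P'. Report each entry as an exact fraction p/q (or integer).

x̄ = F·x = [-1, -2]
P̄ = F·P·Fᵀ + Q = [3 2; 2 18]
y = z − H·x̄ = [-2, 4]
S = H·P̄·Hᵀ + R = [74 -84; -84 126]
K = P̄·Hᵀ·S⁻¹ = [7/27 313/1134; -4/9 1/27]
x' = x̄ + K·y = [-235/567, -26/27]
P' = (I − K·H)·P̄ = [509/1134 -7/27; -7/27 4/9]

x' = [-235/567, -26/27]
P' = [509/1134 -7/27; -7/27 4/9]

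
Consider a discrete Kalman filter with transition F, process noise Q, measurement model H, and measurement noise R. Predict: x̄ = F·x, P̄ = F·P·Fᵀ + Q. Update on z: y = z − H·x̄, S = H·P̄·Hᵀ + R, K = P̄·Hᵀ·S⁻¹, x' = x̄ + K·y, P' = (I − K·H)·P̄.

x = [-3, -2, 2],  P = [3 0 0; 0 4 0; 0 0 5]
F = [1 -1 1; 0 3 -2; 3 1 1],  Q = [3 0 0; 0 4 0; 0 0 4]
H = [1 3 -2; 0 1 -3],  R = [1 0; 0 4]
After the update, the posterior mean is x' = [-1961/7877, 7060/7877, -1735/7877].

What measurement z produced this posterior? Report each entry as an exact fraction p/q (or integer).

z = [3, 1]

x̄ = F·x = [1, -10, -9]
P̄ = F·P·Fᵀ + Q = [15 -22 10; -22 60 2; 10 2 40]
S = H·P̄·Hᵀ + R = [520 346; 346 412]
K = P̄·Hᵀ·S⁻¹ = [-2815/23631 -1237/47262; 11191/23631 -6301/23631; 1205/7877 -3268/7877]
x' − x̄ = [-9838/7877, 85830/7877, 69158/7877] = K·y
y = (KᵀK)⁻¹·Kᵀ·(x' − x̄) = [14, -16]
z = y + H·x̄ = [14, -16] + [-11, 17] = [3, 1]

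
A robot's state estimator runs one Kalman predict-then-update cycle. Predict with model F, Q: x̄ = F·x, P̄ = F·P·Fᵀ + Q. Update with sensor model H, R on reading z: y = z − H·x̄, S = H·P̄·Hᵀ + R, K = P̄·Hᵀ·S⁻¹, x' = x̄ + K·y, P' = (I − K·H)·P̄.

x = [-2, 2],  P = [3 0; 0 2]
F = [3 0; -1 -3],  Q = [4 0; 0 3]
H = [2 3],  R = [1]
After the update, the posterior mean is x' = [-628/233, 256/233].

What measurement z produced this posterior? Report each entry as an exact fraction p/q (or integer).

x̄ = F·x = [-6, -4]
P̄ = F·P·Fᵀ + Q = [31 -9; -9 24]
S = H·P̄·Hᵀ + R = [233]
K = P̄·Hᵀ·S⁻¹ = [35/233; 54/233]
x' − x̄ = [770/233, 1188/233] = K·y
y = (KᵀK)⁻¹·Kᵀ·(x' − x̄) = [22]
z = y + H·x̄ = [22] + [-24] = [-2]

z = [-2]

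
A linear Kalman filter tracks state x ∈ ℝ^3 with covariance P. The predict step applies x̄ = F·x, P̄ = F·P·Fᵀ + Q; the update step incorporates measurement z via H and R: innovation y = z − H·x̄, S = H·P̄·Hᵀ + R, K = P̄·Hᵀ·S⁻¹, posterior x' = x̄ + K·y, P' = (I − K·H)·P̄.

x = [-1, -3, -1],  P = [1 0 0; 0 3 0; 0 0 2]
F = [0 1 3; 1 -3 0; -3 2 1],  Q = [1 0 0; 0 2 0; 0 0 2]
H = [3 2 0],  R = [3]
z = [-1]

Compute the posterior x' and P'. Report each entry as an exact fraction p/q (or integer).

x̄ = F·x = [-6, 8, -4]
P̄ = F·P·Fᵀ + Q = [22 -9 12; -9 30 -21; 12 -21 25]
y = z − H·x̄ = [1]
S = H·P̄·Hᵀ + R = [213]
K = P̄·Hᵀ·S⁻¹ = [16/71; 11/71; -2/71]
x' = x̄ + K·y = [-410/71, 579/71, -286/71]
P' = (I − K·H)·P̄ = [794/71 -1167/71 948/71; -1167/71 1767/71 -1425/71; 948/71 -1425/71 1763/71]

x' = [-410/71, 579/71, -286/71]
P' = [794/71 -1167/71 948/71; -1167/71 1767/71 -1425/71; 948/71 -1425/71 1763/71]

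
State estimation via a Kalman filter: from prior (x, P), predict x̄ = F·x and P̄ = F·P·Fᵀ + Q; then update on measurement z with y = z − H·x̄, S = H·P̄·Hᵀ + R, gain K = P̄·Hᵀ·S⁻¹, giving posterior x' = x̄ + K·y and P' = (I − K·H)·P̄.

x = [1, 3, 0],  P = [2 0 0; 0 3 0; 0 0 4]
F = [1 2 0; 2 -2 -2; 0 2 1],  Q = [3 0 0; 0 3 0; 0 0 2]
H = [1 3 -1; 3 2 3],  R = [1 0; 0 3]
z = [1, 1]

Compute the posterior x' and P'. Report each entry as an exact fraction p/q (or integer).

x̄ = F·x = [7, -4, 6]
P̄ = F·P·Fᵀ + Q = [17 -8 12; -8 39 -20; 12 -20 18]
y = z − H·x̄ = [12, -30]
S = H·P̄·Hᵀ + R = [435 3; 3 354]
K = P̄·Hᵀ·S⁻¹ = [-257/5703 382/1901; 564/1901 -37/1901; -7838/51327 7316/51327]
x' = x̄ + K·y = [819/1901, 274/1901, -1858/17109]
P' = (I − K·H)·P̄ = [10702/5703 -1865/1901 -1942/1901; -1865/1901 1161/1901 1054/1901; -1942/1901 1054/1901 40778/51327]

x' = [819/1901, 274/1901, -1858/17109]
P' = [10702/5703 -1865/1901 -1942/1901; -1865/1901 1161/1901 1054/1901; -1942/1901 1054/1901 40778/51327]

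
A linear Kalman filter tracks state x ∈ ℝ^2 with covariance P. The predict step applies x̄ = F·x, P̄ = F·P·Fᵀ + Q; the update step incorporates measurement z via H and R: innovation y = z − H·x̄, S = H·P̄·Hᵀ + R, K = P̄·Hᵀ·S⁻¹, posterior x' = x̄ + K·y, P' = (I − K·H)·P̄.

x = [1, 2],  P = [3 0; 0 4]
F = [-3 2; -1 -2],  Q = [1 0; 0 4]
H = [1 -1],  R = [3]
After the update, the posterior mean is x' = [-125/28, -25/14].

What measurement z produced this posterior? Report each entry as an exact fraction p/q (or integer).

x̄ = F·x = [1, -5]
P̄ = F·P·Fᵀ + Q = [44 -7; -7 23]
S = H·P̄·Hᵀ + R = [84]
K = P̄·Hᵀ·S⁻¹ = [17/28; -5/14]
x' − x̄ = [-153/28, 45/14] = K·y
y = (KᵀK)⁻¹·Kᵀ·(x' − x̄) = [-9]
z = y + H·x̄ = [-9] + [6] = [-3]

z = [-3]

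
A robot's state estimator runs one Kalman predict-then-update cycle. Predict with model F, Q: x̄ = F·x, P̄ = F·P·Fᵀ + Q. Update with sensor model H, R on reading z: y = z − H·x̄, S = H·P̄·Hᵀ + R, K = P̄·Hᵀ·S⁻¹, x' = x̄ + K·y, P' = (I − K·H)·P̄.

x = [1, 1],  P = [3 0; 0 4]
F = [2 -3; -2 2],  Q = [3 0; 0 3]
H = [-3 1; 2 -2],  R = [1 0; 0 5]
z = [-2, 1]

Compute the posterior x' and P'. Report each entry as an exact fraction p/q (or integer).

x̄ = F·x = [-1, 0]
P̄ = F·P·Fᵀ + Q = [51 -36; -36 31]
y = z − H·x̄ = [-5, 3]
S = H·P̄·Hᵀ + R = [707 -656; -656 621]
K = P̄·Hᵀ·S⁻¹ = [-3225/8711 -966/8711; -1585/8711 -3554/8711]
x' = x̄ + K·y = [4516/8711, -2737/8711]
P' = (I − K·H)·P̄ = [2820/8711 5235/8711; 5235/8711 14120/8711]

x' = [4516/8711, -2737/8711]
P' = [2820/8711 5235/8711; 5235/8711 14120/8711]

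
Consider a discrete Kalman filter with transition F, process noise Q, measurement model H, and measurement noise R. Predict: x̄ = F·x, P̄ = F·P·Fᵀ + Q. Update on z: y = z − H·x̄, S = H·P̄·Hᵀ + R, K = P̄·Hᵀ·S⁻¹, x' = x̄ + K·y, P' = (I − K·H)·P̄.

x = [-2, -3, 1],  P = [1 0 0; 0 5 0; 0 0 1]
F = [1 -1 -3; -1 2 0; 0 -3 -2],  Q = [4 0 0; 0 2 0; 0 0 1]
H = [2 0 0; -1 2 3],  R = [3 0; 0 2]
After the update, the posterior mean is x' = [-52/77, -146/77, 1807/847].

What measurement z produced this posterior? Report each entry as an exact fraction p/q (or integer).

z = [-1, 3]

x̄ = F·x = [-2, -4, 7]
P̄ = F·P·Fᵀ + Q = [19 -11 21; -11 23 -30; 21 -30 50]
S = H·P̄·Hᵀ + R = [79 44; 44 121]
K = P̄·Hᵀ·S⁻¹ = [10/21 2/231; -10/63 -149/693; 62/231 1201/2541]
x' − x̄ = [102/77, 162/77, -4122/847] = K·y
y = (KᵀK)⁻¹·Kᵀ·(x' − x̄) = [3, -12]
z = y + H·x̄ = [3, -12] + [-4, 15] = [-1, 3]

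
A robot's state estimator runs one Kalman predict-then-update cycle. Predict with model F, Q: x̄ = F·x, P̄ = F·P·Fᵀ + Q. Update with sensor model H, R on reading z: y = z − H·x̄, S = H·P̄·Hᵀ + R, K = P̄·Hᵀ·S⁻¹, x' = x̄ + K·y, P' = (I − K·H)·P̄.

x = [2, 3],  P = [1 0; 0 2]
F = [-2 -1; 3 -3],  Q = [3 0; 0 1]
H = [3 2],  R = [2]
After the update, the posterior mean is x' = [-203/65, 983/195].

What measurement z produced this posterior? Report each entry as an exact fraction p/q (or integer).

z = [1]

x̄ = F·x = [-7, -3]
P̄ = F·P·Fᵀ + Q = [9 0; 0 28]
S = H·P̄·Hᵀ + R = [195]
K = P̄·Hᵀ·S⁻¹ = [9/65; 56/195]
x' − x̄ = [252/65, 1568/195] = K·y
y = (KᵀK)⁻¹·Kᵀ·(x' − x̄) = [28]
z = y + H·x̄ = [28] + [-27] = [1]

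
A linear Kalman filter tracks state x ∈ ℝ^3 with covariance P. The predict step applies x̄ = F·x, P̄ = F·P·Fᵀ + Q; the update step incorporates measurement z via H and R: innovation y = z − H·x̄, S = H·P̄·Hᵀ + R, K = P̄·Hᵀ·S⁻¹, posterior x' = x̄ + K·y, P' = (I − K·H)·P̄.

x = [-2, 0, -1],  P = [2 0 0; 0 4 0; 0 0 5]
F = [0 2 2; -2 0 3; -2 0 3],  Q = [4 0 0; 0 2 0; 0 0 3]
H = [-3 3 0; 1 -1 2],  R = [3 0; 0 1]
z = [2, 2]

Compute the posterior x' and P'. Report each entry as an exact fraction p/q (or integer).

x̄ = F·x = [-2, 1, 1]
P̄ = F·P·Fᵀ + Q = [40 30 30; 30 55 53; 30 53 56]
y = z − H·x̄ = [-7, 3]
S = H·P̄·Hᵀ + R = [318 33; 33 168]
K = P̄·Hᵀ·S⁻¹ = [-490/3489 1550/3489; 1103/5815 2587/5815; 577/3489 1735/3489]
x' = x̄ + K·y = [1102/3489, 1171/1163, 4655/3489]
P' = (I − K·H)·P̄ = [16360/3489 5290/1163 530/3489; 5290/1163 27553/5815 369/1163; 530/3489 369/1163 1156/3489]

x' = [1102/3489, 1171/1163, 4655/3489]
P' = [16360/3489 5290/1163 530/3489; 5290/1163 27553/5815 369/1163; 530/3489 369/1163 1156/3489]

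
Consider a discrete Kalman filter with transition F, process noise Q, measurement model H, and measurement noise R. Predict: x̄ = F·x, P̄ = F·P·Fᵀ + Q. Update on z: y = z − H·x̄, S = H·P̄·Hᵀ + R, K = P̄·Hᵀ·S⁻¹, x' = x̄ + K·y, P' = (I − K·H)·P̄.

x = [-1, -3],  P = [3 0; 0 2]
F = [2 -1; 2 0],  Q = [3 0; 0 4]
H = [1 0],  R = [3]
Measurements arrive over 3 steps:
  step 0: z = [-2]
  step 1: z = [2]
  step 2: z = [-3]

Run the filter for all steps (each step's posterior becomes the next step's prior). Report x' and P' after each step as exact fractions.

step 0: x' = [-31/20, -19/5], P' = [51/20 9/5; 9/5 44/5]
step 1: x' = [317/178, -233/89], P' = [222/89 99/89; 99/89 1046/89]
step 2: x' = [-3765/2072, 523/1036], P' = [5415/2072 1035/1036; 1035/1036 5903/518]

step 0: x̄ = F·x = [1, -2]
step 0: P̄ = F·P·Fᵀ + Q = [17 12; 12 16]
step 0: y = z − H·x̄ = [-3]
step 0: S = H·P̄·Hᵀ + R = [20]
step 0: K = P̄·Hᵀ·S⁻¹ = [17/20; 3/5]
step 0: x' = x̄ + K·y = [-31/20, -19/5]
step 0: P' = (I − K·H)·P̄ = [51/20 9/5; 9/5 44/5]
step 1: x̄ = F·x = [7/10, -31/10]
step 1: P̄ = F·P·Fᵀ + Q = [74/5 33/5; 33/5 71/5]
step 1: y = z − H·x̄ = [13/10]
step 1: S = H·P̄·Hᵀ + R = [89/5]
step 1: K = P̄·Hᵀ·S⁻¹ = [74/89; 33/89]
step 1: x' = x̄ + K·y = [317/178, -233/89]
step 1: P' = (I − K·H)·P̄ = [222/89 99/89; 99/89 1046/89]
step 2: x̄ = F·x = [550/89, 317/89]
step 2: P̄ = F·P·Fᵀ + Q = [1805/89 690/89; 690/89 1244/89]
step 2: y = z − H·x̄ = [-817/89]
step 2: S = H·P̄·Hᵀ + R = [2072/89]
step 2: K = P̄·Hᵀ·S⁻¹ = [1805/2072; 345/1036]
step 2: x' = x̄ + K·y = [-3765/2072, 523/1036]
step 2: P' = (I − K·H)·P̄ = [5415/2072 1035/1036; 1035/1036 5903/518]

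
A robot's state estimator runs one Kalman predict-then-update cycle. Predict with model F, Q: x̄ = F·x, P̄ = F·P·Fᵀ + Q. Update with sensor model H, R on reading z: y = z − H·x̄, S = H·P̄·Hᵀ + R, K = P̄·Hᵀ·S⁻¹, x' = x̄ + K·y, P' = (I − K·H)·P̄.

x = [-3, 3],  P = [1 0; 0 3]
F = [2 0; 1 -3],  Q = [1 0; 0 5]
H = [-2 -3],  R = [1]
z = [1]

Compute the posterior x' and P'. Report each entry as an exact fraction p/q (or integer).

x' = [-650/171, 737/342]
P' = [727/171 -482/171; -482/171 677/342]

x̄ = F·x = [-6, -12]
P̄ = F·P·Fᵀ + Q = [5 2; 2 33]
y = z − H·x̄ = [-47]
S = H·P̄·Hᵀ + R = [342]
K = P̄·Hᵀ·S⁻¹ = [-8/171; -103/342]
x' = x̄ + K·y = [-650/171, 737/342]
P' = (I − K·H)·P̄ = [727/171 -482/171; -482/171 677/342]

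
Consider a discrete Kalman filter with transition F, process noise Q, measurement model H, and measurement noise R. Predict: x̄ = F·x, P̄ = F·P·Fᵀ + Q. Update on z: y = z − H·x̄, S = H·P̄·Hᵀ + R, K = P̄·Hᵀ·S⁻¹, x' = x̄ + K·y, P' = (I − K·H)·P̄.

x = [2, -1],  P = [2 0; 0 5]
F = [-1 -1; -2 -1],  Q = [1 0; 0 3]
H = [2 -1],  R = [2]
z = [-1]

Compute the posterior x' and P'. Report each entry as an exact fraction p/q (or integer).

x' = [-2, -23/7]
P' = [9/2 8; 8 110/7]

x̄ = F·x = [-1, -3]
P̄ = F·P·Fᵀ + Q = [8 9; 9 16]
y = z − H·x̄ = [-2]
S = H·P̄·Hᵀ + R = [14]
K = P̄·Hᵀ·S⁻¹ = [1/2; 1/7]
x' = x̄ + K·y = [-2, -23/7]
P' = (I − K·H)·P̄ = [9/2 8; 8 110/7]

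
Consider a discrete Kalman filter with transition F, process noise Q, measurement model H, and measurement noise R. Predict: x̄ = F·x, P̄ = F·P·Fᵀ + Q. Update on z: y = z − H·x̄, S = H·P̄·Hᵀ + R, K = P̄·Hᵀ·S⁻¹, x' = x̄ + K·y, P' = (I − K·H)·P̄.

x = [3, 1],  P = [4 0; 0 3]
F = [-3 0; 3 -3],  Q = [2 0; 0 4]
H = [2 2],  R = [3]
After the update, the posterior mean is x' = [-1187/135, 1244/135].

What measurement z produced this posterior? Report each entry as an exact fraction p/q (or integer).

x̄ = F·x = [-9, 6]
P̄ = F·P·Fᵀ + Q = [38 -36; -36 67]
S = H·P̄·Hᵀ + R = [135]
K = P̄·Hᵀ·S⁻¹ = [4/135; 62/135]
x' − x̄ = [28/135, 434/135] = K·y
y = (KᵀK)⁻¹·Kᵀ·(x' − x̄) = [7]
z = y + H·x̄ = [7] + [-6] = [1]

z = [1]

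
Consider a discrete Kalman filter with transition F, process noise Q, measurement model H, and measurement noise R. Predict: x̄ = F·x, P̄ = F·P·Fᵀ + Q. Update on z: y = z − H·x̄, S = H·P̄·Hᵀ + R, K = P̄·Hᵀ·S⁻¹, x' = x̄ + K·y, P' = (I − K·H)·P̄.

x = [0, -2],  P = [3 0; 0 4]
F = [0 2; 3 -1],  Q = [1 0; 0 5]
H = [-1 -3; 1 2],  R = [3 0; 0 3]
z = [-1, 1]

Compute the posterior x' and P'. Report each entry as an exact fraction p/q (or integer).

x' = [-4528/1823, 2442/1823]
P' = [21525/1823 -8292/1823; -8292/1823 3612/1823]

x̄ = F·x = [-4, 2]
P̄ = F·P·Fᵀ + Q = [17 -8; -8 36]
y = z − H·x̄ = [1, 1]
S = H·P̄·Hᵀ + R = [296 -193; -193 132]
K = P̄·Hᵀ·S⁻¹ = [1117/1823 1647/1823; -848/1823 -356/1823]
x' = x̄ + K·y = [-4528/1823, 2442/1823]
P' = (I − K·H)·P̄ = [21525/1823 -8292/1823; -8292/1823 3612/1823]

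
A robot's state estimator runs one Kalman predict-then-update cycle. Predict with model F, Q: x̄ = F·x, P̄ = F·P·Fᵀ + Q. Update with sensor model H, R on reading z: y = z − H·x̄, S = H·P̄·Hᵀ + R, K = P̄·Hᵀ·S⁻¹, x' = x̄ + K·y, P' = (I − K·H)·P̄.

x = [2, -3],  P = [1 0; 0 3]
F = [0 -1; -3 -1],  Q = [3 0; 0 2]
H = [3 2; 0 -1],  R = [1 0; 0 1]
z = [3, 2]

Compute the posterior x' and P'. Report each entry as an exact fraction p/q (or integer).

x̄ = F·x = [3, -3]
P̄ = F·P·Fᵀ + Q = [6 3; 3 14]
y = z − H·x̄ = [0, -1]
S = H·P̄·Hᵀ + R = [147 -37; -37 15]
K = P̄·Hᵀ·S⁻¹ = [249/836 447/836; 37/836 -689/836]
x' = x̄ + K·y = [2061/836, -1819/836]
P' = (I − K·H)·P̄ = [381/836 -447/836; -447/836 689/836]

x' = [2061/836, -1819/836]
P' = [381/836 -447/836; -447/836 689/836]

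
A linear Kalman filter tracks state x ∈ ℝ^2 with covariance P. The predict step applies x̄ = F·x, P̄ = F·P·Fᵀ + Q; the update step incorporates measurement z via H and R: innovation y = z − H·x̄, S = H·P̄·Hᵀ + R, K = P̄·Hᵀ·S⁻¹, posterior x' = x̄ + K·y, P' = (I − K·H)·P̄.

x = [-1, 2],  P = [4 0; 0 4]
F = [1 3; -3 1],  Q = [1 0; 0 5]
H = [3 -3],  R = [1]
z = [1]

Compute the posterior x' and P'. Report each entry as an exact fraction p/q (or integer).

x̄ = F·x = [5, 5]
P̄ = F·P·Fᵀ + Q = [41 0; 0 45]
y = z − H·x̄ = [1]
S = H·P̄·Hᵀ + R = [775]
K = P̄·Hᵀ·S⁻¹ = [123/775; -27/155]
x' = x̄ + K·y = [3998/775, 748/155]
P' = (I − K·H)·P̄ = [16646/775 3321/155; 3321/155 666/31]

x' = [3998/775, 748/155]
P' = [16646/775 3321/155; 3321/155 666/31]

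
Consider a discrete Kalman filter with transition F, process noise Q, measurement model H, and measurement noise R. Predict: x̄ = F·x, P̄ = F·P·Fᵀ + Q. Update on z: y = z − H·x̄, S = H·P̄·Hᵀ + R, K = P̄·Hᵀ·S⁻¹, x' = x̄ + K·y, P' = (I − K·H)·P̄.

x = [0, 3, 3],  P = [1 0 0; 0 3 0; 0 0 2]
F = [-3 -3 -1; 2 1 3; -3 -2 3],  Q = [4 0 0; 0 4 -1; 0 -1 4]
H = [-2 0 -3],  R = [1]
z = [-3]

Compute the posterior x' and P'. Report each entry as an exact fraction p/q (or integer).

x' = [-3525/404, 4605/404, 2751/404]
P' = [12327/808 -12999/808 -8169/808; -12999/808 22703/808 8657/808; -8169/808 8657/808 5503/808]

x̄ = F·x = [-12, 12, 3]
P̄ = F·P·Fᵀ + Q = [42 -21 21; -21 29 5; 21 5 43]
y = z − H·x̄ = [-18]
S = H·P̄·Hᵀ + R = [808]
K = P̄·Hᵀ·S⁻¹ = [-147/808; 27/808; -171/808]
x' = x̄ + K·y = [-3525/404, 4605/404, 2751/404]
P' = (I − K·H)·P̄ = [12327/808 -12999/808 -8169/808; -12999/808 22703/808 8657/808; -8169/808 8657/808 5503/808]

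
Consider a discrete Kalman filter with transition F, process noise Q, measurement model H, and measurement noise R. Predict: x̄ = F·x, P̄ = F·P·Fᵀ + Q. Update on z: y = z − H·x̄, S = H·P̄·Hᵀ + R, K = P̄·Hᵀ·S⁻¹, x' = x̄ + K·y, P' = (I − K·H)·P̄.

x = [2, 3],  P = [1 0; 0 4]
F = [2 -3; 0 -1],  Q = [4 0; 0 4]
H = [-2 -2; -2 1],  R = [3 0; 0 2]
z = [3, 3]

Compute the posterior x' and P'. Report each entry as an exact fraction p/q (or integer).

x̄ = F·x = [-5, -3]
P̄ = F·P·Fᵀ + Q = [44 12; 12 8]
y = z − H·x̄ = [-13, -4]
S = H·P̄·Hᵀ + R = [307 184; 184 138]
K = P̄·Hᵀ·S⁻¹ = [-32/185 -1362/4255; -56/185 1224/4255]
x' = x̄ + K·y = [-6259/4255, -917/4255]
P' = (I − K·H)·P̄ = [1276/4255 -172/4255; -172/4255 2104/4255]

x' = [-6259/4255, -917/4255]
P' = [1276/4255 -172/4255; -172/4255 2104/4255]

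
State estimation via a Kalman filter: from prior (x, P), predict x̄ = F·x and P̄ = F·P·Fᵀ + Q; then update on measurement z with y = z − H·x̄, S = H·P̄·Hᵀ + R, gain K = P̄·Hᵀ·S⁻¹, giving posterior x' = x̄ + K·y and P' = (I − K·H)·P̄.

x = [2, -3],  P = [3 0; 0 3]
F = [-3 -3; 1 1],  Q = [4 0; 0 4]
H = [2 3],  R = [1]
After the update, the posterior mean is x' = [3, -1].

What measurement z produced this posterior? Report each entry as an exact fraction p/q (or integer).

x̄ = F·x = [3, -1]
P̄ = F·P·Fᵀ + Q = [58 -18; -18 10]
S = H·P̄·Hᵀ + R = [107]
K = P̄·Hᵀ·S⁻¹ = [62/107; -6/107]
x' − x̄ = [0, 0] = K·y
y = (KᵀK)⁻¹·Kᵀ·(x' − x̄) = [0]
z = y + H·x̄ = [0] + [3] = [3]

z = [3]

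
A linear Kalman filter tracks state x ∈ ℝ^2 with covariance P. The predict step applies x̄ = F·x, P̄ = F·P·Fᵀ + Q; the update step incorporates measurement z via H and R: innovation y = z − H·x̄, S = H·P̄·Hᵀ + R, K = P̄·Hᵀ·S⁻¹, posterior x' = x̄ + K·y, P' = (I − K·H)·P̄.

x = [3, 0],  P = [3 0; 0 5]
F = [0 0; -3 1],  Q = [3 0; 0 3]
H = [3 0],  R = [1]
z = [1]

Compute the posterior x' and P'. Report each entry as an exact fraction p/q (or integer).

x' = [9/28, -9]
P' = [3/28 0; 0 35]

x̄ = F·x = [0, -9]
P̄ = F·P·Fᵀ + Q = [3 0; 0 35]
y = z − H·x̄ = [1]
S = H·P̄·Hᵀ + R = [28]
K = P̄·Hᵀ·S⁻¹ = [9/28; 0]
x' = x̄ + K·y = [9/28, -9]
P' = (I − K·H)·P̄ = [3/28 0; 0 35]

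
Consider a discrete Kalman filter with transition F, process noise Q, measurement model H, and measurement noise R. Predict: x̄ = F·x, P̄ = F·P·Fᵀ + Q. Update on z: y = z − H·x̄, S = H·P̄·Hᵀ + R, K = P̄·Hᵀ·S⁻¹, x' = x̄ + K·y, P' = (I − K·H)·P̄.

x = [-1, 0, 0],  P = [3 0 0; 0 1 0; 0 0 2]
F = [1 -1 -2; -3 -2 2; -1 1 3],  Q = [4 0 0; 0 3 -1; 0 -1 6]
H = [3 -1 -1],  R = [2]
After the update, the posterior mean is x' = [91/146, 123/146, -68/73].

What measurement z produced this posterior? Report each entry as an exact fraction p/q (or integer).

x̄ = F·x = [-1, 3, 1]
P̄ = F·P·Fᵀ + Q = [16 -15 -16; -15 42 18; -16 18 28]
S = H·P̄·Hᵀ + R = [438]
K = P̄·Hᵀ·S⁻¹ = [79/438; -35/146; -47/219]
x' − x̄ = [237/146, -315/146, -141/73] = K·y
y = (KᵀK)⁻¹·Kᵀ·(x' − x̄) = [9]
z = y + H·x̄ = [9] + [-7] = [2]

z = [2]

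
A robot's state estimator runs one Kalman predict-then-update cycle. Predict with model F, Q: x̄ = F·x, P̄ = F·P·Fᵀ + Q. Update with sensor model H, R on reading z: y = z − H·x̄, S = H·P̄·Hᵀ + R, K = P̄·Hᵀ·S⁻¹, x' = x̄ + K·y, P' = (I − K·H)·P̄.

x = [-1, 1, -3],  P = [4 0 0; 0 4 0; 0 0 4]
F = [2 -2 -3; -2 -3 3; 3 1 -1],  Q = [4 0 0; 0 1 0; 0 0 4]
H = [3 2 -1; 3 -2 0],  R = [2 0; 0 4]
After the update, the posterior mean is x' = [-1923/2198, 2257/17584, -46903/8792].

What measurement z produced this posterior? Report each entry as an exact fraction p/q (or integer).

z = [3, -3]

x̄ = F·x = [5, -10, 1]
P̄ = F·P·Fᵀ + Q = [72 -28 28; -28 89 -48; 28 -48 48]
S = H·P̄·Hᵀ + R = [742 112; 112 1344]
K = P̄·Hᵀ·S⁻¹ = [164/1099 835/4396; 983/4396 -1073/5024; -225/2198 2505/17584]
x' − x̄ = [-12913/2198, 178097/17584, -55695/8792] = K·y
y = (KᵀK)⁻¹·Kᵀ·(x' − x̄) = [9, -38]
z = y + H·x̄ = [9, -38] + [-6, 35] = [3, -3]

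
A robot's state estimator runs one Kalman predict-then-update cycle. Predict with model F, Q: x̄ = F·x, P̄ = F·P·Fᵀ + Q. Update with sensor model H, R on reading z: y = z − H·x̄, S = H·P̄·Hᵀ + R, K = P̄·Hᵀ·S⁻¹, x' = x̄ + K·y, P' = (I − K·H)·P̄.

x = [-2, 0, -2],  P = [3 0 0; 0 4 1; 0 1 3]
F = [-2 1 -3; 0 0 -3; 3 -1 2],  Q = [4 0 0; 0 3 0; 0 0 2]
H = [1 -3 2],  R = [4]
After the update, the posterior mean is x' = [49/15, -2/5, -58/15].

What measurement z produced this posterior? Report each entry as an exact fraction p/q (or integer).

z = [-3]

x̄ = F·x = [10, 6, -10]
P̄ = F·P·Fᵀ + Q = [41 24 -35; 24 30 -15; -35 -15 41]
S = H·P̄·Hᵀ + R = [375]
K = P̄·Hᵀ·S⁻¹ = [-101/375; -32/125; 92/375]
x' − x̄ = [-101/15, -32/5, 92/15] = K·y
y = (KᵀK)⁻¹·Kᵀ·(x' − x̄) = [25]
z = y + H·x̄ = [25] + [-28] = [-3]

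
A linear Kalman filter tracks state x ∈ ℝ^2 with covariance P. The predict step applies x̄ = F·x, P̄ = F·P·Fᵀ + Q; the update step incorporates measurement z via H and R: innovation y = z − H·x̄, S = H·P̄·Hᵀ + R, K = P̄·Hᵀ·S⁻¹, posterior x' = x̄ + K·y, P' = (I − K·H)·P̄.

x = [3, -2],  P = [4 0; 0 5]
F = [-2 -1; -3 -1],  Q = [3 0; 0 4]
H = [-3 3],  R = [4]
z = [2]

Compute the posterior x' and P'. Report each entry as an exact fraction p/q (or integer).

x̄ = F·x = [-4, -7]
P̄ = F·P·Fᵀ + Q = [24 29; 29 45]
y = z − H·x̄ = [11]
S = H·P̄·Hᵀ + R = [103]
K = P̄·Hᵀ·S⁻¹ = [15/103; 48/103]
x' = x̄ + K·y = [-247/103, -193/103]
P' = (I − K·H)·P̄ = [2247/103 2267/103; 2267/103 2331/103]

x' = [-247/103, -193/103]
P' = [2247/103 2267/103; 2267/103 2331/103]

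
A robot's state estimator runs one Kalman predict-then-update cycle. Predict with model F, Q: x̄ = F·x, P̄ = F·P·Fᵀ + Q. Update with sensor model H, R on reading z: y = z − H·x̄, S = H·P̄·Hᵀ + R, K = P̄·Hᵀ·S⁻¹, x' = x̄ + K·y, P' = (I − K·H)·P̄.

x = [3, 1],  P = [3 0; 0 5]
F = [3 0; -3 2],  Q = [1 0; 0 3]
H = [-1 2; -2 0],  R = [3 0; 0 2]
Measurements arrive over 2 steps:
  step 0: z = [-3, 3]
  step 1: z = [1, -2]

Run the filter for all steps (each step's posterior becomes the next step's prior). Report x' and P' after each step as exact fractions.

step 0: x̄ = F·x = [9, -7]
step 0: P̄ = F·P·Fᵀ + Q = [28 -27; -27 50]
step 0: y = z − H·x̄ = [20, 21]
step 0: S = H·P̄·Hᵀ + R = [339 164; 164 114]
step 0: K = P̄·Hᵀ·S⁻¹ = [-82/5875 -2768/5875; 2811/5875 -1261/5875]
step 0: x' = x̄ + K·y = [-6893/5875, -11386/5875]
step 0: P' = (I − K·H)·P̄ = [2768/5875 1261/5875; 1261/5875 4847/5875]
step 1: x̄ = F·x = [-20679/5875, -2093/5875]
step 1: P̄ = F·P·Fᵀ + Q = [30787/5875 -17346/5875; -17346/5875 46793/5875]
step 1: y = z − H·x̄ = [-10618/5875, -53108/5875]
step 1: S = H·P̄·Hᵀ + R = [304968/5875 130958/5875; 130958/5875 134898/5875]
step 1: K = P̄·Hᵀ·S⁻¹ = [-65479/2041666 -868349/2041666; 443460/1020833 -167978/1020833]
step 1: x' = x̄ + K·y = [390802/1020833, 353313/1020833]
step 1: P' = (I − K·H)·P̄ = [868349/2041666 167978/1020833; 167978/1020833 749179/1020833]

step 0: x' = [-6893/5875, -11386/5875], P' = [2768/5875 1261/5875; 1261/5875 4847/5875]
step 1: x' = [390802/1020833, 353313/1020833], P' = [868349/2041666 167978/1020833; 167978/1020833 749179/1020833]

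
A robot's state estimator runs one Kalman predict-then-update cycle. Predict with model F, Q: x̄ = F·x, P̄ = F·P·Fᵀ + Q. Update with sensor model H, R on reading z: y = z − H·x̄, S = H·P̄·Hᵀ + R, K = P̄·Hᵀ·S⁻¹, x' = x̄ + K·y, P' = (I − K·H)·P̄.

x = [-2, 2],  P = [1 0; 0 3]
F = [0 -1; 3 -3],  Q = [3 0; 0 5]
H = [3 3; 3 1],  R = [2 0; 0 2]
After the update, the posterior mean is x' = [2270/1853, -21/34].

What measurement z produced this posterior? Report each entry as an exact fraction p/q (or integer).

x̄ = F·x = [-2, -12]
P̄ = F·P·Fᵀ + Q = [6 9; 9 41]
S = H·P̄·Hᵀ + R = [587 285; 285 151]
K = P̄·Hᵀ·S⁻¹ = [-225/1853 756/1853; 15/34 -13/34]
x' − x̄ = [5976/1853, 387/34] = K·y
y = (KᵀK)⁻¹·Kᵀ·(x' − x̄) = [44, 21]
z = y + H·x̄ = [44, 21] + [-42, -18] = [2, 3]

z = [2, 3]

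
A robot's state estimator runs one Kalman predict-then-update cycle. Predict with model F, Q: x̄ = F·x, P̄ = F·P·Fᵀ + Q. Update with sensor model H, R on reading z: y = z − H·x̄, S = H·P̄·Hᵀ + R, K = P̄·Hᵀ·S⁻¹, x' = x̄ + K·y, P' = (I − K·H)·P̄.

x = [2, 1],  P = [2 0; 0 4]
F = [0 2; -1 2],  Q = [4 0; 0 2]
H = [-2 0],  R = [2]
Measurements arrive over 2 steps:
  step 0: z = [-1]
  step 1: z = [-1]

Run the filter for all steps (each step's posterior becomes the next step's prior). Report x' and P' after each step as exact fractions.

step 0: x' = [22/41, -48/41], P' = [20/41 16/41; 16/41 308/41]
step 1: x' = [1300/2833, -1334/2833], P' = [1396/2833 1200/2833; 1200/2833 17510/2833]

step 0: x̄ = F·x = [2, 0]
step 0: P̄ = F·P·Fᵀ + Q = [20 16; 16 20]
step 0: y = z − H·x̄ = [3]
step 0: S = H·P̄·Hᵀ + R = [82]
step 0: K = P̄·Hᵀ·S⁻¹ = [-20/41; -16/41]
step 0: x' = x̄ + K·y = [22/41, -48/41]
step 0: P' = (I − K·H)·P̄ = [20/41 16/41; 16/41 308/41]
step 1: x̄ = F·x = [-96/41, -118/41]
step 1: P̄ = F·P·Fᵀ + Q = [1396/41 1200/41; 1200/41 1270/41]
step 1: y = z − H·x̄ = [-233/41]
step 1: S = H·P̄·Hᵀ + R = [5666/41]
step 1: K = P̄·Hᵀ·S⁻¹ = [-1396/2833; -1200/2833]
step 1: x' = x̄ + K·y = [1300/2833, -1334/2833]
step 1: P' = (I − K·H)·P̄ = [1396/2833 1200/2833; 1200/2833 17510/2833]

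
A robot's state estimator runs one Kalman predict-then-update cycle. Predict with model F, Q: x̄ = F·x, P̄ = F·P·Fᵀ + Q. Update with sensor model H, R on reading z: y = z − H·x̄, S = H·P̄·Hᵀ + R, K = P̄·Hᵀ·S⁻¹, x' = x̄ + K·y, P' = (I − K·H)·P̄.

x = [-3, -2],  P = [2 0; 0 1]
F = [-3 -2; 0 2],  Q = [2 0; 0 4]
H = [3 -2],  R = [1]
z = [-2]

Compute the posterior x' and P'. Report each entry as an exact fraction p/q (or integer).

x̄ = F·x = [13, -4]
P̄ = F·P·Fᵀ + Q = [24 -4; -4 8]
y = z − H·x̄ = [-49]
S = H·P̄·Hᵀ + R = [297]
K = P̄·Hᵀ·S⁻¹ = [80/297; -28/297]
x' = x̄ + K·y = [-59/297, 184/297]
P' = (I − K·H)·P̄ = [728/297 1052/297; 1052/297 1592/297]

x' = [-59/297, 184/297]
P' = [728/297 1052/297; 1052/297 1592/297]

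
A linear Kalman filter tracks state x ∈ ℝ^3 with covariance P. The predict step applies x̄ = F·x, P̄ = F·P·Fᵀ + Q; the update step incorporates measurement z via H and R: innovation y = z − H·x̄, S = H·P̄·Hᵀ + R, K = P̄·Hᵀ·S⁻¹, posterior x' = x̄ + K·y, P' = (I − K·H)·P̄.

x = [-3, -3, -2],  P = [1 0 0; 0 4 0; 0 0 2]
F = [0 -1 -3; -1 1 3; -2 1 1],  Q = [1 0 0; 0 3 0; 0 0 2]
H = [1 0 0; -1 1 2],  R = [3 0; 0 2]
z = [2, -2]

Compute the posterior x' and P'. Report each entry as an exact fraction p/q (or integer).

x' = [6268/1781, -3010/1781, 3027/1781]
P' = [3264/1781 -1206/1781 2040/1781; -1206/1781 5638/1781 -2980/1781; 2040/1781 -2980/1781 3056/1781]

x̄ = F·x = [9, -6, 1]
P̄ = F·P·Fᵀ + Q = [23 -22 -10; -22 26 12; -10 12 12]
y = z − H·x̄ = [-7, 11]
S = H·P̄·Hᵀ + R = [26 -65; -65 231]
K = P̄·Hᵀ·S⁻¹ = [1088/1781 -15/137; -402/1781 34/137; 680/1781 42/137]
x' = x̄ + K·y = [6268/1781, -3010/1781, 3027/1781]
P' = (I − K·H)·P̄ = [3264/1781 -1206/1781 2040/1781; -1206/1781 5638/1781 -2980/1781; 2040/1781 -2980/1781 3056/1781]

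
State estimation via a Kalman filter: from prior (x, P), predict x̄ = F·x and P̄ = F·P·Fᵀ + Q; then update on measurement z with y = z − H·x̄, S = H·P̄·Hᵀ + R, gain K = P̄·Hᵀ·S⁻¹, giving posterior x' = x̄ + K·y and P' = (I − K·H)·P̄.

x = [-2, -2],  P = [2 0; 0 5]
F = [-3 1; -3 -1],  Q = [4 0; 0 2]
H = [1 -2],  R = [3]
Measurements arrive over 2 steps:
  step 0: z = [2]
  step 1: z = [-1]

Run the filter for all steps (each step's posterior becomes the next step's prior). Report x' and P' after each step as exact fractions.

step 0: x' = [163/39, 53/39], P' = [2105/78 1051/78; 1051/78 581/78]
step 1: x' = [-4790/2459, -1280/2459], P' = [130126/7377 70862/7377; 70862/7377 43834/7377]

step 0: x̄ = F·x = [4, 8]
step 0: P̄ = F·P·Fᵀ + Q = [27 13; 13 25]
step 0: y = z − H·x̄ = [14]
step 0: S = H·P̄·Hᵀ + R = [78]
step 0: K = P̄·Hᵀ·S⁻¹ = [1/78; -37/78]
step 0: x' = x̄ + K·y = [163/39, 53/39]
step 0: P' = (I − K·H)·P̄ = [2105/78 1051/78; 1051/78 581/78]
step 1: x̄ = F·x = [-436/39, -542/39]
step 1: P̄ = F·P·Fᵀ + Q = [6766/39 9182/39; 9182/39 12994/39]
step 1: y = z − H·x̄ = [-229/13]
step 1: S = H·P̄·Hᵀ + R = [7377/13]
step 1: K = P̄·Hᵀ·S⁻¹ = [-3866/7377; -5602/7377]
step 1: x' = x̄ + K·y = [-4790/2459, -1280/2459]
step 1: P' = (I − K·H)·P̄ = [130126/7377 70862/7377; 70862/7377 43834/7377]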